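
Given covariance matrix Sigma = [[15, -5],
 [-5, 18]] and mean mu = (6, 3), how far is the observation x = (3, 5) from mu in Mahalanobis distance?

Step 1 — centre the observation: (x - mu) = (-3, 2).

Step 2 — invert Sigma. det(Sigma) = 15·18 - (-5)² = 245.
  Sigma^{-1} = (1/det) · [[d, -b], [-b, a]] = [[0.0735, 0.0204],
 [0.0204, 0.0612]].

Step 3 — form the quadratic (x - mu)^T · Sigma^{-1} · (x - mu):
  Sigma^{-1} · (x - mu) = (-0.1796, 0.0612).
  (x - mu)^T · [Sigma^{-1} · (x - mu)] = (-3)·(-0.1796) + (2)·(0.0612) = 0.6612.

Step 4 — take square root: d = √(0.6612) ≈ 0.8132.

d(x, mu) = √(0.6612) ≈ 0.8132


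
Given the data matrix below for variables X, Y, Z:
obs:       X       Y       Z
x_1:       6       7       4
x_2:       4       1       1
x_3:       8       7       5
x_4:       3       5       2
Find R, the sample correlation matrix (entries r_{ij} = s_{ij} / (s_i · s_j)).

Step 1 — column means:
  mean(X) = (6 + 4 + 8 + 3) / 4 = 21/4 = 5.25
  mean(Y) = (7 + 1 + 7 + 5) / 4 = 20/4 = 5
  mean(Z) = (4 + 1 + 5 + 2) / 4 = 12/4 = 3

Step 2 — sample variances and covariances s[i,j] = (1/(n-1)) · Σ_k (x_{k,i} - mean_i) · (x_{k,j} - mean_j), with n-1 = 3:
  s[X,X] = ((0.75)·(0.75) + (-1.25)·(-1.25) + (2.75)·(2.75) + (-2.25)·(-2.25)) / 3 = 14.75/3 = 4.9167
  s[X,Y] = ((0.75)·(2) + (-1.25)·(-4) + (2.75)·(2) + (-2.25)·(0)) / 3 = 12/3 = 4
  s[X,Z] = ((0.75)·(1) + (-1.25)·(-2) + (2.75)·(2) + (-2.25)·(-1)) / 3 = 11/3 = 3.6667
  s[Y,Y] = ((2)·(2) + (-4)·(-4) + (2)·(2) + (0)·(0)) / 3 = 24/3 = 8
  s[Y,Z] = ((2)·(1) + (-4)·(-2) + (2)·(2) + (0)·(-1)) / 3 = 14/3 = 4.6667
  s[Z,Z] = ((1)·(1) + (-2)·(-2) + (2)·(2) + (-1)·(-1)) / 3 = 10/3 = 3.3333
  Sample standard deviations s_i = √(s[i,i]):
  s(X) = √(4.9167) = 2.2174
  s(Y) = √(8) = 2.8284
  s(Z) = √(3.3333) = 1.8257

Step 3 — r_{ij} = s_{ij} / (s_i · s_j):
  r[X,X] = 1 (diagonal).
  r[X,Y] = 4 / (2.2174 · 2.8284) = 4 / 6.2716 = 0.6378
  r[X,Z] = 3.6667 / (2.2174 · 1.8257) = 3.6667 / 4.0483 = 0.9057
  r[Y,Y] = 1 (diagonal).
  r[Y,Z] = 4.6667 / (2.8284 · 1.8257) = 4.6667 / 5.164 = 0.9037
  r[Z,Z] = 1 (diagonal).

R is symmetric with unit diagonal. Assembling:

R = [[1, 0.6378, 0.9057],
 [0.6378, 1, 0.9037],
 [0.9057, 0.9037, 1]]


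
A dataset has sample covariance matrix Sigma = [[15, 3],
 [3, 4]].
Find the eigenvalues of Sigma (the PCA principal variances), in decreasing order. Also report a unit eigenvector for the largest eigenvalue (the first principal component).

Step 1 — characteristic polynomial of 2×2 Sigma:
  det(Sigma - λI) = λ² - trace · λ + det = 0.
  trace = 15 + 4 = 19, det = 15·4 - (3)² = 51.
Step 2 — discriminant:
  Δ = trace² - 4·det = 361 - 204 = 157.
Step 3 — eigenvalues:
  λ = (trace ± √Δ)/2 = (19 ± 12.53)/2,
  λ_1 = 15.765,  λ_2 = 3.235.

Step 4 — unit eigenvector for λ_1: solve (Sigma - λ_1 I)v = 0. First row:
  (15 - 15.765)·v_x + (3)·v_y = 0, i.e. (-0.765)·v_x + (3)·v_y = 0,
  so v ∝ (b, λ_1 - a) = (3, 0.765) = u.
  ||u|| = √((3)² + (0.765)²) = √(9.5852) ≈ 3.096,
  v_1 = u/||u|| ≈ (0.969, 0.2471) (||v_1|| = 1).

λ_1 = 15.765,  λ_2 = 3.235;  v_1 ≈ (0.969, 0.2471)


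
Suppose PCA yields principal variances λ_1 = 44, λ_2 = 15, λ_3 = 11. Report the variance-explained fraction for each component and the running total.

Step 1 — total variance = trace(Sigma) = Σ λ_i = 44 + 15 + 11 = 70.

Step 2 — fraction explained by component i = λ_i / Σ λ:
  PC1: 44/70 = 0.6286
  PC2: 15/70 = 0.2143
  PC3: 11/70 = 0.1571

Step 3 — cumulative fraction after k components = (λ_1 + ... + λ_k) / Σ λ:
  k = 1: 44/70 = 0.6286
  k = 2: (44 + 15)/70 = 59/70 = 0.8429
  k = 3: (44 + 15 + 11)/70 = 70/70 = 1

Summary (fraction, with percent):

explained: PC1 0.6286 (62.86%), PC2 0.2143 (21.43%), PC3 0.1571 (15.71%);  cumulative: 0.6286, 0.8429, 1


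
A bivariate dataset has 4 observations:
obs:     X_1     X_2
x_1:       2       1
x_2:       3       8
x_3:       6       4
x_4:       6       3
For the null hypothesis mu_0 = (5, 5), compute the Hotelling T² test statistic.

Step 1 — sample mean vector:
  mean(X_1) = (2 + 3 + 6 + 6) / 4 = 17/4 = 4.25
  mean(X_2) = (1 + 8 + 4 + 3) / 4 = 16/4 = 4
  x̄ = (4.25, 4),  deviation x̄ - mu_0 = (4.25, 4) - (5, 5) = (-0.75, -1).

Step 2 — sample covariance matrix, S[i,j] = (1/(n-1)) · Σ_k (x_{k,i} - mean_i) · (x_{k,j} - mean_j), divisor n-1 = 3:
  S[X_1,X_1] = ((-2.25)·(-2.25) + (-1.25)·(-1.25) + (1.75)·(1.75) + (1.75)·(1.75)) / 3 = 12.75/3 = 4.25
  S[X_1,X_2] = ((-2.25)·(-3) + (-1.25)·(4) + (1.75)·(0) + (1.75)·(-1)) / 3 = 0/3 = 0
  S[X_2,X_2] = ((-3)·(-3) + (4)·(4) + (0)·(0) + (-1)·(-1)) / 3 = 26/3 = 8.6667
  S = [[4.25, 0],
 [0, 8.6667]].

Step 3 — invert S. det(S) = 4.25·8.6667 - (0)² = 36.8333.
  S^{-1} = (1/det) · [[d, -b], [-b, a]] = [[0.2353, 0],
 [0, 0.1154]].

Step 4 — quadratic form (x̄ - mu_0)^T · S^{-1} · (x̄ - mu_0):
  S^{-1} · (x̄ - mu_0) = (-0.1765, -0.1154),
  (x̄ - mu_0)^T · [...] = (-0.75)·(-0.1765) + (-1)·(-0.1154) = 0.2477.

Step 5 — scale by n: T² = 4 · 0.2477 = 0.991.

T² ≈ 0.991


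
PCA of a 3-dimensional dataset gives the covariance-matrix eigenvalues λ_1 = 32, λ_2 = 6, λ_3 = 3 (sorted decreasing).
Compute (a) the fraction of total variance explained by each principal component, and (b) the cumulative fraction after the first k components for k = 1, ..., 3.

Step 1 — total variance = trace(Sigma) = Σ λ_i = 32 + 6 + 3 = 41.

Step 2 — fraction explained by component i = λ_i / Σ λ:
  PC1: 32/41 = 0.7805
  PC2: 6/41 = 0.1463
  PC3: 3/41 = 0.0732

Step 3 — cumulative fraction after k components = (λ_1 + ... + λ_k) / Σ λ:
  k = 1: 32/41 = 0.7805
  k = 2: (32 + 6)/41 = 38/41 = 0.9268
  k = 3: (32 + 6 + 3)/41 = 41/41 = 1

Summary (fraction, with percent):

explained: PC1 0.7805 (78.05%), PC2 0.1463 (14.63%), PC3 0.0732 (7.32%);  cumulative: 0.7805, 0.9268, 1


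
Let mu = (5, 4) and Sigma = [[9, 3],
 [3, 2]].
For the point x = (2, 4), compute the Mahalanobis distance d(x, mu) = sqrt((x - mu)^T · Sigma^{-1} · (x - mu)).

Step 1 — centre the observation: (x - mu) = (-3, 0).

Step 2 — invert Sigma. det(Sigma) = 9·2 - (3)² = 9.
  Sigma^{-1} = (1/det) · [[d, -b], [-b, a]] = [[0.2222, -0.3333],
 [-0.3333, 1]].

Step 3 — form the quadratic (x - mu)^T · Sigma^{-1} · (x - mu):
  Sigma^{-1} · (x - mu) = (-0.6667, 1).
  (x - mu)^T · [Sigma^{-1} · (x - mu)] = (-3)·(-0.6667) + (0)·(1) = 2.

Step 4 — take square root: d = √(2) ≈ 1.4142.

d(x, mu) = √(2) ≈ 1.4142


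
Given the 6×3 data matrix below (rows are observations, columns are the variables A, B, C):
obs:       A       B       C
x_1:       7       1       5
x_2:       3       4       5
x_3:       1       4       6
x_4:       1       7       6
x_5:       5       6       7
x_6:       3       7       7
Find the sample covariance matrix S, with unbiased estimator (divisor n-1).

Step 1 — column means:
  mean(A) = (7 + 3 + 1 + 1 + 5 + 3) / 6 = 20/6 = 3.3333
  mean(B) = (1 + 4 + 4 + 7 + 6 + 7) / 6 = 29/6 = 4.8333
  mean(C) = (5 + 5 + 6 + 6 + 7 + 7) / 6 = 36/6 = 6

Step 2 — sample covariance S[i,j] = (1/(n-1)) · Σ_k (x_{k,i} - mean_i) · (x_{k,j} - mean_j), with n-1 = 5.
  S[A,A] = ((3.6667)·(3.6667) + (-0.3333)·(-0.3333) + (-2.3333)·(-2.3333) + (-2.3333)·(-2.3333) + (1.6667)·(1.6667) + (-0.3333)·(-0.3333)) / 5 = 27.3333/5 = 5.4667
  S[A,B] = ((3.6667)·(-3.8333) + (-0.3333)·(-0.8333) + (-2.3333)·(-0.8333) + (-2.3333)·(2.1667) + (1.6667)·(1.1667) + (-0.3333)·(2.1667)) / 5 = -15.6667/5 = -3.1333
  S[A,C] = ((3.6667)·(-1) + (-0.3333)·(-1) + (-2.3333)·(0) + (-2.3333)·(0) + (1.6667)·(1) + (-0.3333)·(1)) / 5 = -2/5 = -0.4
  S[B,B] = ((-3.8333)·(-3.8333) + (-0.8333)·(-0.8333) + (-0.8333)·(-0.8333) + (2.1667)·(2.1667) + (1.1667)·(1.1667) + (2.1667)·(2.1667)) / 5 = 26.8333/5 = 5.3667
  S[B,C] = ((-3.8333)·(-1) + (-0.8333)·(-1) + (-0.8333)·(0) + (2.1667)·(0) + (1.1667)·(1) + (2.1667)·(1)) / 5 = 8/5 = 1.6
  S[C,C] = ((-1)·(-1) + (-1)·(-1) + (0)·(0) + (0)·(0) + (1)·(1) + (1)·(1)) / 5 = 4/5 = 0.8

S is symmetric (S[j,i] = S[i,j]). Assembling:

S = [[5.4667, -3.1333, -0.4],
 [-3.1333, 5.3667, 1.6],
 [-0.4, 1.6, 0.8]]


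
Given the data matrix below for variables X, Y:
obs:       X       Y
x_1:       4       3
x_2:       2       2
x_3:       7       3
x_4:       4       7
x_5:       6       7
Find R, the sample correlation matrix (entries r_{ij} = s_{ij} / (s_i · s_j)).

Step 1 — column means:
  mean(X) = (4 + 2 + 7 + 4 + 6) / 5 = 23/5 = 4.6
  mean(Y) = (3 + 2 + 3 + 7 + 7) / 5 = 22/5 = 4.4

Step 2 — sample variances and covariances s[i,j] = (1/(n-1)) · Σ_k (x_{k,i} - mean_i) · (x_{k,j} - mean_j), with n-1 = 4:
  s[X,X] = ((-0.6)·(-0.6) + (-2.6)·(-2.6) + (2.4)·(2.4) + (-0.6)·(-0.6) + (1.4)·(1.4)) / 4 = 15.2/4 = 3.8
  s[X,Y] = ((-0.6)·(-1.4) + (-2.6)·(-2.4) + (2.4)·(-1.4) + (-0.6)·(2.6) + (1.4)·(2.6)) / 4 = 5.8/4 = 1.45
  s[Y,Y] = ((-1.4)·(-1.4) + (-2.4)·(-2.4) + (-1.4)·(-1.4) + (2.6)·(2.6) + (2.6)·(2.6)) / 4 = 23.2/4 = 5.8
  Sample standard deviations s_i = √(s[i,i]):
  s(X) = √(3.8) = 1.9494
  s(Y) = √(5.8) = 2.4083

Step 3 — r_{ij} = s_{ij} / (s_i · s_j):
  r[X,X] = 1 (diagonal).
  r[X,Y] = 1.45 / (1.9494 · 2.4083) = 1.45 / 4.6947 = 0.3089
  r[Y,Y] = 1 (diagonal).

R is symmetric with unit diagonal. Assembling:

R = [[1, 0.3089],
 [0.3089, 1]]


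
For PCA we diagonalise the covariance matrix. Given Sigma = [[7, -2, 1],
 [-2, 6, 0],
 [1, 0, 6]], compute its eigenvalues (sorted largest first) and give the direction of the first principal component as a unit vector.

Step 1 — characteristic polynomial p(λ) = det(λI - Sigma) = λ³ - tr·λ² + c_1·λ - det, where tr = trace, c_1 = sum of the principal 2×2 minors, det = det(Sigma):
  tr = 7 + 6 + 6 = 19,
  c_1 = (7·6 - (-2)²) + (7·6 - (1)²) + (6·6 - (0)²) = 38 + 41 + 36 = 115,
  det = 7·(6·6 - (0)²) - (-2)·((-2)·6 - (0)·(1)) + (1)·((-2)·(0) - 6·(1)) = 7·(36) - (-2)·(-12) + (1)·(-6) = 222.
  So p(λ) = λ³ - 19λ² + 115λ - 222.
Step 2 — look for an integer root (rational root theorem: any rational root is an integer divisor of 222). Testing λ = 6:
  p(6) = 216 - 684 + 690 - 222 = 0  ✓
  Dividing out (λ - 6): p(λ) = (λ - 6)(λ² - 13λ + 37).
Step 3 — remaining eigenvalues from the quadratic λ² - 13λ + 37 = 0:
  Δ = 13² - 4·37 = 169 - 148 = 21,  λ = (13 ± √21)/2 = (13 ± 4.5826)/2 ≈ 8.7913 or 4.2087.
  Sorted: λ_1 = 8.7913,  λ_2 = 6,  λ_3 = 4.2087  (check: sum = 19 = tr ✓).

Step 4 — unit eigenvector for λ_1 ≈ 8.7913: v spans the null space of (Sigma - λ_1 I), whose rows are
  r_1 = (-1.7913, -2, 1),  r_2 = (-2, -2.7913, 0),  r_3 = (1, 0, -2.7913).
  v is orthogonal to every row, so take v ∝ r_1 × r_2 = ((-2)·(0) - (1)·(-2.7913), (1)·(-2) - (-1.7913)·(0), (-1.7913)·(-2.7913) - (-2)·(-2)) ≈ (2.7913, -2, 1).
  Let u = (2.7913, -2, 1).
  ||u|| = √((2.7913)² + (-2)² + (1)²) = √(12.7913) ≈ 3.5765,  v_1 = u/||u|| ≈ (0.7805, -0.5592, 0.2796) (||v_1|| = 1).

λ_1 = 8.7913,  λ_2 = 6,  λ_3 = 4.2087;  v_1 ≈ (0.7805, -0.5592, 0.2796)


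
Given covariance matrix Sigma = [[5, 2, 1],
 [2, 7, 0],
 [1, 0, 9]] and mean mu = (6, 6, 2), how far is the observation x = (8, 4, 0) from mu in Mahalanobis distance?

Step 1 — centre the observation: (x - mu) = (2, -2, -2).

Step 2 — invert Sigma (cofactor / det for 3×3, or solve directly):
  Sigma^{-1} = [[0.2316, -0.0662, -0.0257],
 [-0.0662, 0.1618, 0.0074],
 [-0.0257, 0.0074, 0.114]].

Step 3 — form the quadratic (x - mu)^T · Sigma^{-1} · (x - mu):
  Sigma^{-1} · (x - mu) = (0.6471, -0.4706, -0.2941).
  (x - mu)^T · [Sigma^{-1} · (x - mu)] = (2)·(0.6471) + (-2)·(-0.4706) + (-2)·(-0.2941) = 2.8235.

Step 4 — take square root: d = √(2.8235) ≈ 1.6803.

d(x, mu) = √(2.8235) ≈ 1.6803


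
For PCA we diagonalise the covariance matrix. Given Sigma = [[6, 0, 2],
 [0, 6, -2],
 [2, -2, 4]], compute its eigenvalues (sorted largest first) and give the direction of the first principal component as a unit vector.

Step 1 — characteristic polynomial p(λ) = det(λI - Sigma) = λ³ - tr·λ² + c_1·λ - det, where tr = trace, c_1 = sum of the principal 2×2 minors, det = det(Sigma):
  tr = 6 + 6 + 4 = 16,
  c_1 = (6·6 - (0)²) + (6·4 - (2)²) + (6·4 - (-2)²) = 36 + 20 + 20 = 76,
  det = 6·(6·4 - (-2)²) - (0)·((0)·4 - (-2)·(2)) + (2)·((0)·(-2) - 6·(2)) = 6·(20) - (0)·(4) + (2)·(-12) = 96.
  So p(λ) = λ³ - 16λ² + 76λ - 96.
Step 2 — look for an integer root (rational root theorem: any rational root is an integer divisor of 96). Testing λ = 2:
  p(2) = 8 - 64 + 152 - 96 = 0  ✓
  Dividing out (λ - 2): p(λ) = (λ - 2)(λ² - 14λ + 48).
Step 3 — remaining eigenvalues from the quadratic λ² - 14λ + 48 = 0:
  Δ = 14² - 4·48 = 196 - 192 = 4,  λ = (14 ± √4)/2 = (14 ± 2)/2 = 8 or 6.
  Sorted: λ_1 = 8,  λ_2 = 6,  λ_3 = 2  (check: sum = 16 = tr ✓).

Step 4 — unit eigenvector for λ_1 = 8: v spans the null space of (Sigma - λ_1 I), whose rows are
  r_1 = (-2, 0, 2),  r_2 = (0, -2, -2),  r_3 = (2, -2, -4).
  v is orthogonal to every row, so take v ∝ r_1 × r_2 = ((0)·(-2) - (2)·(-2), (2)·(0) - (-2)·(-2), (-2)·(-2) - (0)·(0)) = (4, -4, 4).
  Rescale (divide by 4): u = (1, -1, 1).
  ||u|| = √((1)² + (-1)² + (1)²) = √(3) ≈ 1.7321,  v_1 = u/||u|| ≈ (0.5774, -0.5774, 0.5774) (||v_1|| = 1).

λ_1 = 8,  λ_2 = 6,  λ_3 = 2;  v_1 ≈ (0.5774, -0.5774, 0.5774)


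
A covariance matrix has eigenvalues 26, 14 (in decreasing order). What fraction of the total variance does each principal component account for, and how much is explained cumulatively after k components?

Step 1 — total variance = trace(Sigma) = Σ λ_i = 26 + 14 = 40.

Step 2 — fraction explained by component i = λ_i / Σ λ:
  PC1: 26/40 = 0.65
  PC2: 14/40 = 0.35

Step 3 — cumulative fraction after k components = (λ_1 + ... + λ_k) / Σ λ:
  k = 1: 26/40 = 0.65
  k = 2: (26 + 14)/40 = 40/40 = 1

Summary (fraction, with percent):

explained: PC1 0.65 (65%), PC2 0.35 (35%);  cumulative: 0.65, 1


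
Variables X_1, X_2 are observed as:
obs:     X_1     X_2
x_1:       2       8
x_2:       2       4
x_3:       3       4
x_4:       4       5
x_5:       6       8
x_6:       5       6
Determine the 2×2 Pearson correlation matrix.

Step 1 — column means:
  mean(X_1) = (2 + 2 + 3 + 4 + 6 + 5) / 6 = 22/6 = 3.6667
  mean(X_2) = (8 + 4 + 4 + 5 + 8 + 6) / 6 = 35/6 = 5.8333

Step 2 — sample variances and covariances s[i,j] = (1/(n-1)) · Σ_k (x_{k,i} - mean_i) · (x_{k,j} - mean_j), with n-1 = 5:
  s[X_1,X_1] = ((-1.6667)·(-1.6667) + (-1.6667)·(-1.6667) + (-0.6667)·(-0.6667) + (0.3333)·(0.3333) + (2.3333)·(2.3333) + (1.3333)·(1.3333)) / 5 = 13.3333/5 = 2.6667
  s[X_1,X_2] = ((-1.6667)·(2.1667) + (-1.6667)·(-1.8333) + (-0.6667)·(-1.8333) + (0.3333)·(-0.8333) + (2.3333)·(2.1667) + (1.3333)·(0.1667)) / 5 = 5.6667/5 = 1.1333
  s[X_2,X_2] = ((2.1667)·(2.1667) + (-1.8333)·(-1.8333) + (-1.8333)·(-1.8333) + (-0.8333)·(-0.8333) + (2.1667)·(2.1667) + (0.1667)·(0.1667)) / 5 = 16.8333/5 = 3.3667
  Sample standard deviations s_i = √(s[i,i]):
  s(X_1) = √(2.6667) = 1.633
  s(X_2) = √(3.3667) = 1.8348

Step 3 — r_{ij} = s_{ij} / (s_i · s_j):
  r[X_1,X_1] = 1 (diagonal).
  r[X_1,X_2] = 1.1333 / (1.633 · 1.8348) = 1.1333 / 2.9963 = 0.3782
  r[X_2,X_2] = 1 (diagonal).

R is symmetric with unit diagonal. Assembling:

R = [[1, 0.3782],
 [0.3782, 1]]


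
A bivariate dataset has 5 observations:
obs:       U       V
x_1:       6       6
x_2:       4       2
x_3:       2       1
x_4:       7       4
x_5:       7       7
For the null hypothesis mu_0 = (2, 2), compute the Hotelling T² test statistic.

Step 1 — sample mean vector:
  mean(U) = (6 + 4 + 2 + 7 + 7) / 5 = 26/5 = 5.2
  mean(V) = (6 + 2 + 1 + 4 + 7) / 5 = 20/5 = 4
  x̄ = (5.2, 4),  deviation x̄ - mu_0 = (5.2, 4) - (2, 2) = (3.2, 2).

Step 2 — sample covariance matrix, S[i,j] = (1/(n-1)) · Σ_k (x_{k,i} - mean_i) · (x_{k,j} - mean_j), divisor n-1 = 4:
  S[U,U] = ((0.8)·(0.8) + (-1.2)·(-1.2) + (-3.2)·(-3.2) + (1.8)·(1.8) + (1.8)·(1.8)) / 4 = 18.8/4 = 4.7
  S[U,V] = ((0.8)·(2) + (-1.2)·(-2) + (-3.2)·(-3) + (1.8)·(0) + (1.8)·(3)) / 4 = 19/4 = 4.75
  S[V,V] = ((2)·(2) + (-2)·(-2) + (-3)·(-3) + (0)·(0) + (3)·(3)) / 4 = 26/4 = 6.5
  S = [[4.7, 4.75],
 [4.75, 6.5]].

Step 3 — invert S. det(S) = 4.7·6.5 - (4.75)² = 7.9875.
  S^{-1} = (1/det) · [[d, -b], [-b, a]] = [[0.8138, -0.5947],
 [-0.5947, 0.5884]].

Step 4 — quadratic form (x̄ - mu_0)^T · S^{-1} · (x̄ - mu_0):
  S^{-1} · (x̄ - mu_0) = (1.4147, -0.7261),
  (x̄ - mu_0)^T · [...] = (3.2)·(1.4147) + (2)·(-0.7261) = 3.0748.

Step 5 — scale by n: T² = 5 · 3.0748 = 15.374.

T² ≈ 15.374


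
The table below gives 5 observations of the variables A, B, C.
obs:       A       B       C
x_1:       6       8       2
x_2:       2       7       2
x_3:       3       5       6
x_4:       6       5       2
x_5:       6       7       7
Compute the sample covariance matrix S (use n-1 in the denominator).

Step 1 — column means:
  mean(A) = (6 + 2 + 3 + 6 + 6) / 5 = 23/5 = 4.6
  mean(B) = (8 + 7 + 5 + 5 + 7) / 5 = 32/5 = 6.4
  mean(C) = (2 + 2 + 6 + 2 + 7) / 5 = 19/5 = 3.8

Step 2 — sample covariance S[i,j] = (1/(n-1)) · Σ_k (x_{k,i} - mean_i) · (x_{k,j} - mean_j), with n-1 = 4.
  S[A,A] = ((1.4)·(1.4) + (-2.6)·(-2.6) + (-1.6)·(-1.6) + (1.4)·(1.4) + (1.4)·(1.4)) / 4 = 15.2/4 = 3.8
  S[A,B] = ((1.4)·(1.6) + (-2.6)·(0.6) + (-1.6)·(-1.4) + (1.4)·(-1.4) + (1.4)·(0.6)) / 4 = 1.8/4 = 0.45
  S[A,C] = ((1.4)·(-1.8) + (-2.6)·(-1.8) + (-1.6)·(2.2) + (1.4)·(-1.8) + (1.4)·(3.2)) / 4 = 0.6/4 = 0.15
  S[B,B] = ((1.6)·(1.6) + (0.6)·(0.6) + (-1.4)·(-1.4) + (-1.4)·(-1.4) + (0.6)·(0.6)) / 4 = 7.2/4 = 1.8
  S[B,C] = ((1.6)·(-1.8) + (0.6)·(-1.8) + (-1.4)·(2.2) + (-1.4)·(-1.8) + (0.6)·(3.2)) / 4 = -2.6/4 = -0.65
  S[C,C] = ((-1.8)·(-1.8) + (-1.8)·(-1.8) + (2.2)·(2.2) + (-1.8)·(-1.8) + (3.2)·(3.2)) / 4 = 24.8/4 = 6.2

S is symmetric (S[j,i] = S[i,j]). Assembling:

S = [[3.8, 0.45, 0.15],
 [0.45, 1.8, -0.65],
 [0.15, -0.65, 6.2]]


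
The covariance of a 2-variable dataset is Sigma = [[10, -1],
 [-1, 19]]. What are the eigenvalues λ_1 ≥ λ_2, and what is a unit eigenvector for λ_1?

Step 1 — characteristic polynomial of 2×2 Sigma:
  det(Sigma - λI) = λ² - trace · λ + det = 0.
  trace = 10 + 19 = 29, det = 10·19 - (-1)² = 189.
Step 2 — discriminant:
  Δ = trace² - 4·det = 841 - 756 = 85.
Step 3 — eigenvalues:
  λ = (trace ± √Δ)/2 = (29 ± 9.2195)/2,
  λ_1 = 19.1098,  λ_2 = 9.8902.

Step 4 — unit eigenvector for λ_1: solve (Sigma - λ_1 I)v = 0. First row:
  (10 - 19.1098)·v_x + (-1)·v_y = 0, i.e. (-9.1098)·v_x + (-1)·v_y = 0,
  so v ∝ (b, λ_1 - a) = (-1, 9.1098); multiply by -1 so the first entry is positive: u = (1, -9.1098).
  ||u|| = √((1)² + (-9.1098)²) = √(83.988) ≈ 9.1645,
  v_1 = u/||u|| ≈ (0.1091, -0.994) (||v_1|| = 1).

λ_1 = 19.1098,  λ_2 = 9.8902;  v_1 ≈ (0.1091, -0.994)


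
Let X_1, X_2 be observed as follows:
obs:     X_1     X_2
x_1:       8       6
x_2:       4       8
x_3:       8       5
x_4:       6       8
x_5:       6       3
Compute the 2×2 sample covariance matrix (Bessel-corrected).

Step 1 — column means:
  mean(X_1) = (8 + 4 + 8 + 6 + 6) / 5 = 32/5 = 6.4
  mean(X_2) = (6 + 8 + 5 + 8 + 3) / 5 = 30/5 = 6

Step 2 — sample covariance S[i,j] = (1/(n-1)) · Σ_k (x_{k,i} - mean_i) · (x_{k,j} - mean_j), with n-1 = 4.
  S[X_1,X_1] = ((1.6)·(1.6) + (-2.4)·(-2.4) + (1.6)·(1.6) + (-0.4)·(-0.4) + (-0.4)·(-0.4)) / 4 = 11.2/4 = 2.8
  S[X_1,X_2] = ((1.6)·(0) + (-2.4)·(2) + (1.6)·(-1) + (-0.4)·(2) + (-0.4)·(-3)) / 4 = -6/4 = -1.5
  S[X_2,X_2] = ((0)·(0) + (2)·(2) + (-1)·(-1) + (2)·(2) + (-3)·(-3)) / 4 = 18/4 = 4.5

S is symmetric (S[j,i] = S[i,j]). Assembling:

S = [[2.8, -1.5],
 [-1.5, 4.5]]


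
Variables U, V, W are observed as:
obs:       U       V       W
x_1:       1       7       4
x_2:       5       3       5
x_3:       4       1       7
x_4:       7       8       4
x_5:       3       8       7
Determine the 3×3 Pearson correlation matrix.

Step 1 — column means:
  mean(U) = (1 + 5 + 4 + 7 + 3) / 5 = 20/5 = 4
  mean(V) = (7 + 3 + 1 + 8 + 8) / 5 = 27/5 = 5.4
  mean(W) = (4 + 5 + 7 + 4 + 7) / 5 = 27/5 = 5.4

Step 2 — sample variances and covariances s[i,j] = (1/(n-1)) · Σ_k (x_{k,i} - mean_i) · (x_{k,j} - mean_j), with n-1 = 4:
  s[U,U] = ((-3)·(-3) + (1)·(1) + (0)·(0) + (3)·(3) + (-1)·(-1)) / 4 = 20/4 = 5
  s[U,V] = ((-3)·(1.6) + (1)·(-2.4) + (0)·(-4.4) + (3)·(2.6) + (-1)·(2.6)) / 4 = -2/4 = -0.5
  s[U,W] = ((-3)·(-1.4) + (1)·(-0.4) + (0)·(1.6) + (3)·(-1.4) + (-1)·(1.6)) / 4 = -2/4 = -0.5
  s[V,V] = ((1.6)·(1.6) + (-2.4)·(-2.4) + (-4.4)·(-4.4) + (2.6)·(2.6) + (2.6)·(2.6)) / 4 = 41.2/4 = 10.3
  s[V,W] = ((1.6)·(-1.4) + (-2.4)·(-0.4) + (-4.4)·(1.6) + (2.6)·(-1.4) + (2.6)·(1.6)) / 4 = -7.8/4 = -1.95
  s[W,W] = ((-1.4)·(-1.4) + (-0.4)·(-0.4) + (1.6)·(1.6) + (-1.4)·(-1.4) + (1.6)·(1.6)) / 4 = 9.2/4 = 2.3
  Sample standard deviations s_i = √(s[i,i]):
  s(U) = √(5) = 2.2361
  s(V) = √(10.3) = 3.2094
  s(W) = √(2.3) = 1.5166

Step 3 — r_{ij} = s_{ij} / (s_i · s_j):
  r[U,U] = 1 (diagonal).
  r[U,V] = -0.5 / (2.2361 · 3.2094) = -0.5 / 7.1764 = -0.0697
  r[U,W] = -0.5 / (2.2361 · 1.5166) = -0.5 / 3.3912 = -0.1474
  r[V,V] = 1 (diagonal).
  r[V,W] = -1.95 / (3.2094 · 1.5166) = -1.95 / 4.8672 = -0.4006
  r[W,W] = 1 (diagonal).

R is symmetric with unit diagonal. Assembling:

R = [[1, -0.0697, -0.1474],
 [-0.0697, 1, -0.4006],
 [-0.1474, -0.4006, 1]]


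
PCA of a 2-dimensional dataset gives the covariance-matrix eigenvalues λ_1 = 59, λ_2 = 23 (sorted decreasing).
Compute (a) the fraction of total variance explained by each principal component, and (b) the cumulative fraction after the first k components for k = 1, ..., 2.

Step 1 — total variance = trace(Sigma) = Σ λ_i = 59 + 23 = 82.

Step 2 — fraction explained by component i = λ_i / Σ λ:
  PC1: 59/82 = 0.7195
  PC2: 23/82 = 0.2805

Step 3 — cumulative fraction after k components = (λ_1 + ... + λ_k) / Σ λ:
  k = 1: 59/82 = 0.7195
  k = 2: (59 + 23)/82 = 82/82 = 1

Summary (fraction, with percent):

explained: PC1 0.7195 (71.95%), PC2 0.2805 (28.05%);  cumulative: 0.7195, 1


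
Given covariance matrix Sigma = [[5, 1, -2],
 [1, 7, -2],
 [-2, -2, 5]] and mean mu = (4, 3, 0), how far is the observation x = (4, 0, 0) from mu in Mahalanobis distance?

Step 1 — centre the observation: (x - mu) = (0, -3, 0).

Step 2 — invert Sigma (cofactor / det for 3×3, or solve directly):
  Sigma^{-1} = [[0.2385, -0.0077, 0.0923],
 [-0.0077, 0.1615, 0.0615],
 [0.0923, 0.0615, 0.2615]].

Step 3 — form the quadratic (x - mu)^T · Sigma^{-1} · (x - mu):
  Sigma^{-1} · (x - mu) = (0.0231, -0.4846, -0.1846).
  (x - mu)^T · [Sigma^{-1} · (x - mu)] = (0)·(0.0231) + (-3)·(-0.4846) + (0)·(-0.1846) = 1.4538.

Step 4 — take square root: d = √(1.4538) ≈ 1.2058.

d(x, mu) = √(1.4538) ≈ 1.2058


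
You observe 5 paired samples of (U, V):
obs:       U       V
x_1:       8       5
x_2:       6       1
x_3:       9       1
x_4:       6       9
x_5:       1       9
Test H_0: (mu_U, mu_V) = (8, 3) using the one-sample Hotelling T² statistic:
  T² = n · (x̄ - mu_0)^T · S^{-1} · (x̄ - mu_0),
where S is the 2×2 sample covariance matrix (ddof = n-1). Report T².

Step 1 — sample mean vector:
  mean(U) = (8 + 6 + 9 + 6 + 1) / 5 = 30/5 = 6
  mean(V) = (5 + 1 + 1 + 9 + 9) / 5 = 25/5 = 5
  x̄ = (6, 5),  deviation x̄ - mu_0 = (6, 5) - (8, 3) = (-2, 2).

Step 2 — sample covariance matrix, S[i,j] = (1/(n-1)) · Σ_k (x_{k,i} - mean_i) · (x_{k,j} - mean_j), divisor n-1 = 4:
  S[U,U] = ((2)·(2) + (0)·(0) + (3)·(3) + (0)·(0) + (-5)·(-5)) / 4 = 38/4 = 9.5
  S[U,V] = ((2)·(0) + (0)·(-4) + (3)·(-4) + (0)·(4) + (-5)·(4)) / 4 = -32/4 = -8
  S[V,V] = ((0)·(0) + (-4)·(-4) + (-4)·(-4) + (4)·(4) + (4)·(4)) / 4 = 64/4 = 16
  S = [[9.5, -8],
 [-8, 16]].

Step 3 — invert S. det(S) = 9.5·16 - (-8)² = 88.
  S^{-1} = (1/det) · [[d, -b], [-b, a]] = [[0.1818, 0.0909],
 [0.0909, 0.108]].

Step 4 — quadratic form (x̄ - mu_0)^T · S^{-1} · (x̄ - mu_0):
  S^{-1} · (x̄ - mu_0) = (-0.1818, 0.0341),
  (x̄ - mu_0)^T · [...] = (-2)·(-0.1818) + (2)·(0.0341) = 0.4318.

Step 5 — scale by n: T² = 5 · 0.4318 = 2.1591.

T² ≈ 2.1591


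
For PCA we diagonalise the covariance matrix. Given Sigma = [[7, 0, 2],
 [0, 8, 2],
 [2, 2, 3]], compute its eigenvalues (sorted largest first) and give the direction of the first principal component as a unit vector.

Step 1 — characteristic polynomial p(λ) = det(λI - Sigma) = λ³ - tr·λ² + c_1·λ - det, where tr = trace, c_1 = sum of the principal 2×2 minors, det = det(Sigma):
  tr = 7 + 8 + 3 = 18,
  c_1 = (7·8 - (0)²) + (7·3 - (2)²) + (8·3 - (2)²) = 56 + 17 + 20 = 93,
  det = 7·(8·3 - (2)²) - (0)·((0)·3 - (2)·(2)) + (2)·((0)·(2) - 8·(2)) = 7·(20) - (0)·(-4) + (2)·(-16) = 108.
  So p(λ) = λ³ - 18λ² + 93λ - 108.
Step 2 — look for an integer root (rational root theorem: any rational root is an integer divisor of 108). Testing λ = 9:
  p(9) = 729 - 1458 + 837 - 108 = 0  ✓
  Dividing out (λ - 9): p(λ) = (λ - 9)(λ² - 9λ + 12).
Step 3 — remaining eigenvalues from the quadratic λ² - 9λ + 12 = 0:
  Δ = 9² - 4·12 = 81 - 48 = 33,  λ = (9 ± √33)/2 = (9 ± 5.7446)/2 ≈ 7.3723 or 1.6277.
  Sorted: λ_1 = 9,  λ_2 = 7.3723,  λ_3 = 1.6277  (check: sum = 18 = tr ✓).

Step 4 — unit eigenvector for λ_1 = 9: v spans the null space of (Sigma - λ_1 I), whose rows are
  r_1 = (-2, 0, 2),  r_2 = (0, -1, 2),  r_3 = (2, 2, -6).
  v is orthogonal to every row, so take v ∝ r_1 × r_2 = ((0)·(2) - (2)·(-1), (2)·(0) - (-2)·(2), (-2)·(-1) - (0)·(0)) = (2, 4, 2).
  Rescale (divide by 2): u = (1, 2, 1).
  ||u|| = √((1)² + (2)² + (1)²) = √(6) ≈ 2.4495,  v_1 = u/||u|| ≈ (0.4082, 0.8165, 0.4082) (||v_1|| = 1).

λ_1 = 9,  λ_2 = 7.3723,  λ_3 = 1.6277;  v_1 ≈ (0.4082, 0.8165, 0.4082)


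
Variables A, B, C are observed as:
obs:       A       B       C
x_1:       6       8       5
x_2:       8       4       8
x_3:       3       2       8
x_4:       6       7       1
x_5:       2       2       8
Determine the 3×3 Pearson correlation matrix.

Step 1 — column means:
  mean(A) = (6 + 8 + 3 + 6 + 2) / 5 = 25/5 = 5
  mean(B) = (8 + 4 + 2 + 7 + 2) / 5 = 23/5 = 4.6
  mean(C) = (5 + 8 + 8 + 1 + 8) / 5 = 30/5 = 6

Step 2 — sample variances and covariances s[i,j] = (1/(n-1)) · Σ_k (x_{k,i} - mean_i) · (x_{k,j} - mean_j), with n-1 = 4:
  s[A,A] = ((1)·(1) + (3)·(3) + (-2)·(-2) + (1)·(1) + (-3)·(-3)) / 4 = 24/4 = 6
  s[A,B] = ((1)·(3.4) + (3)·(-0.6) + (-2)·(-2.6) + (1)·(2.4) + (-3)·(-2.6)) / 4 = 17/4 = 4.25
  s[A,C] = ((1)·(-1) + (3)·(2) + (-2)·(2) + (1)·(-5) + (-3)·(2)) / 4 = -10/4 = -2.5
  s[B,B] = ((3.4)·(3.4) + (-0.6)·(-0.6) + (-2.6)·(-2.6) + (2.4)·(2.4) + (-2.6)·(-2.6)) / 4 = 31.2/4 = 7.8
  s[B,C] = ((3.4)·(-1) + (-0.6)·(2) + (-2.6)·(2) + (2.4)·(-5) + (-2.6)·(2)) / 4 = -27/4 = -6.75
  s[C,C] = ((-1)·(-1) + (2)·(2) + (2)·(2) + (-5)·(-5) + (2)·(2)) / 4 = 38/4 = 9.5
  Sample standard deviations s_i = √(s[i,i]):
  s(A) = √(6) = 2.4495
  s(B) = √(7.8) = 2.7928
  s(C) = √(9.5) = 3.0822

Step 3 — r_{ij} = s_{ij} / (s_i · s_j):
  r[A,A] = 1 (diagonal).
  r[A,B] = 4.25 / (2.4495 · 2.7928) = 4.25 / 6.8411 = 0.6212
  r[A,C] = -2.5 / (2.4495 · 3.0822) = -2.5 / 7.5498 = -0.3311
  r[B,B] = 1 (diagonal).
  r[B,C] = -6.75 / (2.7928 · 3.0822) = -6.75 / 8.6081 = -0.7841
  r[C,C] = 1 (diagonal).

R is symmetric with unit diagonal. Assembling:

R = [[1, 0.6212, -0.3311],
 [0.6212, 1, -0.7841],
 [-0.3311, -0.7841, 1]]


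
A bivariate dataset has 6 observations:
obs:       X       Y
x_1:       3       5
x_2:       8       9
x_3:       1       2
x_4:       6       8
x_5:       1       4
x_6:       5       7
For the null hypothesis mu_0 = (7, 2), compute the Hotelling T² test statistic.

Step 1 — sample mean vector:
  mean(X) = (3 + 8 + 1 + 6 + 1 + 5) / 6 = 24/6 = 4
  mean(Y) = (5 + 9 + 2 + 8 + 4 + 7) / 6 = 35/6 = 5.8333
  x̄ = (4, 5.8333),  deviation x̄ - mu_0 = (4, 5.8333) - (7, 2) = (-3, 3.8333).

Step 2 — sample covariance matrix, S[i,j] = (1/(n-1)) · Σ_k (x_{k,i} - mean_i) · (x_{k,j} - mean_j), divisor n-1 = 5:
  S[X,X] = ((-1)·(-1) + (4)·(4) + (-3)·(-3) + (2)·(2) + (-3)·(-3) + (1)·(1)) / 5 = 40/5 = 8
  S[X,Y] = ((-1)·(-0.8333) + (4)·(3.1667) + (-3)·(-3.8333) + (2)·(2.1667) + (-3)·(-1.8333) + (1)·(1.1667)) / 5 = 36/5 = 7.2
  S[Y,Y] = ((-0.8333)·(-0.8333) + (3.1667)·(3.1667) + (-3.8333)·(-3.8333) + (2.1667)·(2.1667) + (-1.8333)·(-1.8333) + (1.1667)·(1.1667)) / 5 = 34.8333/5 = 6.9667
  S = [[8, 7.2],
 [7.2, 6.9667]].

Step 3 — invert S. det(S) = 8·6.9667 - (7.2)² = 3.8933.
  S^{-1} = (1/det) · [[d, -b], [-b, a]] = [[1.7894, -1.8493],
 [-1.8493, 2.0548]].

Step 4 — quadratic form (x̄ - mu_0)^T · S^{-1} · (x̄ - mu_0):
  S^{-1} · (x̄ - mu_0) = (-12.4572, 13.4247),
  (x̄ - mu_0)^T · [...] = (-3)·(-12.4572) + (3.8333)·(13.4247) = 88.8328.

Step 5 — scale by n: T² = 6 · 88.8328 = 532.9966.

T² ≈ 532.9966


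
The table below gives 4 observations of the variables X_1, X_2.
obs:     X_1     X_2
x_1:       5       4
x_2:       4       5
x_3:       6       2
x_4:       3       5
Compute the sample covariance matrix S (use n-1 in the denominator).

Step 1 — column means:
  mean(X_1) = (5 + 4 + 6 + 3) / 4 = 18/4 = 4.5
  mean(X_2) = (4 + 5 + 2 + 5) / 4 = 16/4 = 4

Step 2 — sample covariance S[i,j] = (1/(n-1)) · Σ_k (x_{k,i} - mean_i) · (x_{k,j} - mean_j), with n-1 = 3.
  S[X_1,X_1] = ((0.5)·(0.5) + (-0.5)·(-0.5) + (1.5)·(1.5) + (-1.5)·(-1.5)) / 3 = 5/3 = 1.6667
  S[X_1,X_2] = ((0.5)·(0) + (-0.5)·(1) + (1.5)·(-2) + (-1.5)·(1)) / 3 = -5/3 = -1.6667
  S[X_2,X_2] = ((0)·(0) + (1)·(1) + (-2)·(-2) + (1)·(1)) / 3 = 6/3 = 2

S is symmetric (S[j,i] = S[i,j]). Assembling:

S = [[1.6667, -1.6667],
 [-1.6667, 2]]


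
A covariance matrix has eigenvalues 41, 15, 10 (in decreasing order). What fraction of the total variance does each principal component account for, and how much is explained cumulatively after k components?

Step 1 — total variance = trace(Sigma) = Σ λ_i = 41 + 15 + 10 = 66.

Step 2 — fraction explained by component i = λ_i / Σ λ:
  PC1: 41/66 = 0.6212
  PC2: 15/66 = 0.2273
  PC3: 10/66 = 0.1515

Step 3 — cumulative fraction after k components = (λ_1 + ... + λ_k) / Σ λ:
  k = 1: 41/66 = 0.6212
  k = 2: (41 + 15)/66 = 56/66 = 0.8485
  k = 3: (41 + 15 + 10)/66 = 66/66 = 1

Summary (fraction, with percent):

explained: PC1 0.6212 (62.12%), PC2 0.2273 (22.73%), PC3 0.1515 (15.15%);  cumulative: 0.6212, 0.8485, 1


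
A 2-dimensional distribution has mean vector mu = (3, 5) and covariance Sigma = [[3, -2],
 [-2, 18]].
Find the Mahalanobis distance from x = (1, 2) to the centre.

Step 1 — centre the observation: (x - mu) = (-2, -3).

Step 2 — invert Sigma. det(Sigma) = 3·18 - (-2)² = 50.
  Sigma^{-1} = (1/det) · [[d, -b], [-b, a]] = [[0.36, 0.04],
 [0.04, 0.06]].

Step 3 — form the quadratic (x - mu)^T · Sigma^{-1} · (x - mu):
  Sigma^{-1} · (x - mu) = (-0.84, -0.26).
  (x - mu)^T · [Sigma^{-1} · (x - mu)] = (-2)·(-0.84) + (-3)·(-0.26) = 2.46.

Step 4 — take square root: d = √(2.46) ≈ 1.5684.

d(x, mu) = √(2.46) ≈ 1.5684


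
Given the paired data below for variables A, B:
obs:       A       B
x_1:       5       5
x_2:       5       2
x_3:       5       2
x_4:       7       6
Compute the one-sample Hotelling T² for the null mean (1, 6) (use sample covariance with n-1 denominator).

Step 1 — sample mean vector:
  mean(A) = (5 + 5 + 5 + 7) / 4 = 22/4 = 5.5
  mean(B) = (5 + 2 + 2 + 6) / 4 = 15/4 = 3.75
  x̄ = (5.5, 3.75),  deviation x̄ - mu_0 = (5.5, 3.75) - (1, 6) = (4.5, -2.25).

Step 2 — sample covariance matrix, S[i,j] = (1/(n-1)) · Σ_k (x_{k,i} - mean_i) · (x_{k,j} - mean_j), divisor n-1 = 3:
  S[A,A] = ((-0.5)·(-0.5) + (-0.5)·(-0.5) + (-0.5)·(-0.5) + (1.5)·(1.5)) / 3 = 3/3 = 1
  S[A,B] = ((-0.5)·(1.25) + (-0.5)·(-1.75) + (-0.5)·(-1.75) + (1.5)·(2.25)) / 3 = 4.5/3 = 1.5
  S[B,B] = ((1.25)·(1.25) + (-1.75)·(-1.75) + (-1.75)·(-1.75) + (2.25)·(2.25)) / 3 = 12.75/3 = 4.25
  S = [[1, 1.5],
 [1.5, 4.25]].

Step 3 — invert S. det(S) = 1·4.25 - (1.5)² = 2.
  S^{-1} = (1/det) · [[d, -b], [-b, a]] = [[2.125, -0.75],
 [-0.75, 0.5]].

Step 4 — quadratic form (x̄ - mu_0)^T · S^{-1} · (x̄ - mu_0):
  S^{-1} · (x̄ - mu_0) = (11.25, -4.5),
  (x̄ - mu_0)^T · [...] = (4.5)·(11.25) + (-2.25)·(-4.5) = 60.75.

Step 5 — scale by n: T² = 4 · 60.75 = 243.

T² ≈ 243


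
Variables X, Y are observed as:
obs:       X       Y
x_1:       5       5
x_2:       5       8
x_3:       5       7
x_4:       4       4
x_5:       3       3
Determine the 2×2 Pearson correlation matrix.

Step 1 — column means:
  mean(X) = (5 + 5 + 5 + 4 + 3) / 5 = 22/5 = 4.4
  mean(Y) = (5 + 8 + 7 + 4 + 3) / 5 = 27/5 = 5.4

Step 2 — sample variances and covariances s[i,j] = (1/(n-1)) · Σ_k (x_{k,i} - mean_i) · (x_{k,j} - mean_j), with n-1 = 4:
  s[X,X] = ((0.6)·(0.6) + (0.6)·(0.6) + (0.6)·(0.6) + (-0.4)·(-0.4) + (-1.4)·(-1.4)) / 4 = 3.2/4 = 0.8
  s[X,Y] = ((0.6)·(-0.4) + (0.6)·(2.6) + (0.6)·(1.6) + (-0.4)·(-1.4) + (-1.4)·(-2.4)) / 4 = 6.2/4 = 1.55
  s[Y,Y] = ((-0.4)·(-0.4) + (2.6)·(2.6) + (1.6)·(1.6) + (-1.4)·(-1.4) + (-2.4)·(-2.4)) / 4 = 17.2/4 = 4.3
  Sample standard deviations s_i = √(s[i,i]):
  s(X) = √(0.8) = 0.8944
  s(Y) = √(4.3) = 2.0736

Step 3 — r_{ij} = s_{ij} / (s_i · s_j):
  r[X,X] = 1 (diagonal).
  r[X,Y] = 1.55 / (0.8944 · 2.0736) = 1.55 / 1.8547 = 0.8357
  r[Y,Y] = 1 (diagonal).

R is symmetric with unit diagonal. Assembling:

R = [[1, 0.8357],
 [0.8357, 1]]


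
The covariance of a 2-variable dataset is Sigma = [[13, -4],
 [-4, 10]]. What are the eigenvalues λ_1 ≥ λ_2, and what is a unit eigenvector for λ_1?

Step 1 — characteristic polynomial of 2×2 Sigma:
  det(Sigma - λI) = λ² - trace · λ + det = 0.
  trace = 13 + 10 = 23, det = 13·10 - (-4)² = 114.
Step 2 — discriminant:
  Δ = trace² - 4·det = 529 - 456 = 73.
Step 3 — eigenvalues:
  λ = (trace ± √Δ)/2 = (23 ± 8.544)/2,
  λ_1 = 15.772,  λ_2 = 7.228.

Step 4 — unit eigenvector for λ_1: solve (Sigma - λ_1 I)v = 0. First row:
  (13 - 15.772)·v_x + (-4)·v_y = 0, i.e. (-2.772)·v_x + (-4)·v_y = 0,
  so v ∝ (b, λ_1 - a) = (-4, 2.772); multiply by -1 so the first entry is positive: u = (4, -2.772).
  ||u|| = √((4)² + (-2.772)²) = √(23.684) ≈ 4.8666,
  v_1 = u/||u|| ≈ (0.8219, -0.5696) (||v_1|| = 1).

λ_1 = 15.772,  λ_2 = 7.228;  v_1 ≈ (0.8219, -0.5696)


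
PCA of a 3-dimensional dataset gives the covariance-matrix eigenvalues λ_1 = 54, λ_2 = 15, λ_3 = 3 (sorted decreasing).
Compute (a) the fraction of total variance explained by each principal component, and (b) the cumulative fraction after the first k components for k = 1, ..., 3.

Step 1 — total variance = trace(Sigma) = Σ λ_i = 54 + 15 + 3 = 72.

Step 2 — fraction explained by component i = λ_i / Σ λ:
  PC1: 54/72 = 0.75
  PC2: 15/72 = 0.2083
  PC3: 3/72 = 0.0417

Step 3 — cumulative fraction after k components = (λ_1 + ... + λ_k) / Σ λ:
  k = 1: 54/72 = 0.75
  k = 2: (54 + 15)/72 = 69/72 = 0.9583
  k = 3: (54 + 15 + 3)/72 = 72/72 = 1

Summary (fraction, with percent):

explained: PC1 0.75 (75%), PC2 0.2083 (20.83%), PC3 0.0417 (4.17%);  cumulative: 0.75, 0.9583, 1


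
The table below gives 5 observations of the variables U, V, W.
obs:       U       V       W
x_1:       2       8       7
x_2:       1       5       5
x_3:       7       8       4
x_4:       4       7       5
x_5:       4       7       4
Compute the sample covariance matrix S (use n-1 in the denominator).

Step 1 — column means:
  mean(U) = (2 + 1 + 7 + 4 + 4) / 5 = 18/5 = 3.6
  mean(V) = (8 + 5 + 8 + 7 + 7) / 5 = 35/5 = 7
  mean(W) = (7 + 5 + 4 + 5 + 4) / 5 = 25/5 = 5

Step 2 — sample covariance S[i,j] = (1/(n-1)) · Σ_k (x_{k,i} - mean_i) · (x_{k,j} - mean_j), with n-1 = 4.
  S[U,U] = ((-1.6)·(-1.6) + (-2.6)·(-2.6) + (3.4)·(3.4) + (0.4)·(0.4) + (0.4)·(0.4)) / 4 = 21.2/4 = 5.3
  S[U,V] = ((-1.6)·(1) + (-2.6)·(-2) + (3.4)·(1) + (0.4)·(0) + (0.4)·(0)) / 4 = 7/4 = 1.75
  S[U,W] = ((-1.6)·(2) + (-2.6)·(0) + (3.4)·(-1) + (0.4)·(0) + (0.4)·(-1)) / 4 = -7/4 = -1.75
  S[V,V] = ((1)·(1) + (-2)·(-2) + (1)·(1) + (0)·(0) + (0)·(0)) / 4 = 6/4 = 1.5
  S[V,W] = ((1)·(2) + (-2)·(0) + (1)·(-1) + (0)·(0) + (0)·(-1)) / 4 = 1/4 = 0.25
  S[W,W] = ((2)·(2) + (0)·(0) + (-1)·(-1) + (0)·(0) + (-1)·(-1)) / 4 = 6/4 = 1.5

S is symmetric (S[j,i] = S[i,j]). Assembling:

S = [[5.3, 1.75, -1.75],
 [1.75, 1.5, 0.25],
 [-1.75, 0.25, 1.5]]


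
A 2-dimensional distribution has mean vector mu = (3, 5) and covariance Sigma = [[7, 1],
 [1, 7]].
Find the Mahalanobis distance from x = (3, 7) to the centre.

Step 1 — centre the observation: (x - mu) = (0, 2).

Step 2 — invert Sigma. det(Sigma) = 7·7 - (1)² = 48.
  Sigma^{-1} = (1/det) · [[d, -b], [-b, a]] = [[0.1458, -0.0208],
 [-0.0208, 0.1458]].

Step 3 — form the quadratic (x - mu)^T · Sigma^{-1} · (x - mu):
  Sigma^{-1} · (x - mu) = (-0.0417, 0.2917).
  (x - mu)^T · [Sigma^{-1} · (x - mu)] = (0)·(-0.0417) + (2)·(0.2917) = 0.5833.

Step 4 — take square root: d = √(0.5833) ≈ 0.7638.

d(x, mu) = √(0.5833) ≈ 0.7638


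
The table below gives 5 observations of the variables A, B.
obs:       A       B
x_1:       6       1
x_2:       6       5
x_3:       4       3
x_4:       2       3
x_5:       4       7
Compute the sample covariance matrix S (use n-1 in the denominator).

Step 1 — column means:
  mean(A) = (6 + 6 + 4 + 2 + 4) / 5 = 22/5 = 4.4
  mean(B) = (1 + 5 + 3 + 3 + 7) / 5 = 19/5 = 3.8

Step 2 — sample covariance S[i,j] = (1/(n-1)) · Σ_k (x_{k,i} - mean_i) · (x_{k,j} - mean_j), with n-1 = 4.
  S[A,A] = ((1.6)·(1.6) + (1.6)·(1.6) + (-0.4)·(-0.4) + (-2.4)·(-2.4) + (-0.4)·(-0.4)) / 4 = 11.2/4 = 2.8
  S[A,B] = ((1.6)·(-2.8) + (1.6)·(1.2) + (-0.4)·(-0.8) + (-2.4)·(-0.8) + (-0.4)·(3.2)) / 4 = -1.6/4 = -0.4
  S[B,B] = ((-2.8)·(-2.8) + (1.2)·(1.2) + (-0.8)·(-0.8) + (-0.8)·(-0.8) + (3.2)·(3.2)) / 4 = 20.8/4 = 5.2

S is symmetric (S[j,i] = S[i,j]). Assembling:

S = [[2.8, -0.4],
 [-0.4, 5.2]]


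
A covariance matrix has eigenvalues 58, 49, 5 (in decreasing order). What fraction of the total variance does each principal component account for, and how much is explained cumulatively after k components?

Step 1 — total variance = trace(Sigma) = Σ λ_i = 58 + 49 + 5 = 112.

Step 2 — fraction explained by component i = λ_i / Σ λ:
  PC1: 58/112 = 0.5179
  PC2: 49/112 = 0.4375
  PC3: 5/112 = 0.0446

Step 3 — cumulative fraction after k components = (λ_1 + ... + λ_k) / Σ λ:
  k = 1: 58/112 = 0.5179
  k = 2: (58 + 49)/112 = 107/112 = 0.9554
  k = 3: (58 + 49 + 5)/112 = 112/112 = 1

Summary (fraction, with percent):

explained: PC1 0.5179 (51.79%), PC2 0.4375 (43.75%), PC3 0.0446 (4.46%);  cumulative: 0.5179, 0.9554, 1


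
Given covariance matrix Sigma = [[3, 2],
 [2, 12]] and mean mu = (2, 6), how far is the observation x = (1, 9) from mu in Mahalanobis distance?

Step 1 — centre the observation: (x - mu) = (-1, 3).

Step 2 — invert Sigma. det(Sigma) = 3·12 - (2)² = 32.
  Sigma^{-1} = (1/det) · [[d, -b], [-b, a]] = [[0.375, -0.0625],
 [-0.0625, 0.0938]].

Step 3 — form the quadratic (x - mu)^T · Sigma^{-1} · (x - mu):
  Sigma^{-1} · (x - mu) = (-0.5625, 0.3438).
  (x - mu)^T · [Sigma^{-1} · (x - mu)] = (-1)·(-0.5625) + (3)·(0.3438) = 1.5938.

Step 4 — take square root: d = √(1.5938) ≈ 1.2624.

d(x, mu) = √(1.5938) ≈ 1.2624


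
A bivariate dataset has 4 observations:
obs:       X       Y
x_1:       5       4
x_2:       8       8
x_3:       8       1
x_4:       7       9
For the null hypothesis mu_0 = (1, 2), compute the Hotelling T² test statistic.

Step 1 — sample mean vector:
  mean(X) = (5 + 8 + 8 + 7) / 4 = 28/4 = 7
  mean(Y) = (4 + 8 + 1 + 9) / 4 = 22/4 = 5.5
  x̄ = (7, 5.5),  deviation x̄ - mu_0 = (7, 5.5) - (1, 2) = (6, 3.5).

Step 2 — sample covariance matrix, S[i,j] = (1/(n-1)) · Σ_k (x_{k,i} - mean_i) · (x_{k,j} - mean_j), divisor n-1 = 3:
  S[X,X] = ((-2)·(-2) + (1)·(1) + (1)·(1) + (0)·(0)) / 3 = 6/3 = 2
  S[X,Y] = ((-2)·(-1.5) + (1)·(2.5) + (1)·(-4.5) + (0)·(3.5)) / 3 = 1/3 = 0.3333
  S[Y,Y] = ((-1.5)·(-1.5) + (2.5)·(2.5) + (-4.5)·(-4.5) + (3.5)·(3.5)) / 3 = 41/3 = 13.6667
  S = [[2, 0.3333],
 [0.3333, 13.6667]].

Step 3 — invert S. det(S) = 2·13.6667 - (0.3333)² = 27.2222.
  S^{-1} = (1/det) · [[d, -b], [-b, a]] = [[0.502, -0.0122],
 [-0.0122, 0.0735]].

Step 4 — quadratic form (x̄ - mu_0)^T · S^{-1} · (x̄ - mu_0):
  S^{-1} · (x̄ - mu_0) = (2.9694, 0.1837),
  (x̄ - mu_0)^T · [...] = (6)·(2.9694) + (3.5)·(0.1837) = 18.4592.

Step 5 — scale by n: T² = 4 · 18.4592 = 73.8367.

T² ≈ 73.8367
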